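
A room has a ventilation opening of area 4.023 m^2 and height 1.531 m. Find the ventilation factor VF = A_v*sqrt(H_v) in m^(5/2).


sqrt(H_v) = 1.2373
VF = 4.023 * 1.2373 = 4.9778 m^(5/2)

4.9778 m^(5/2)


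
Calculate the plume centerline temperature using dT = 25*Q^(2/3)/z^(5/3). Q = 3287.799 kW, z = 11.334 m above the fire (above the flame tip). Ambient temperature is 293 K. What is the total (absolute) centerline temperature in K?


Q^(2/3) = 221.11
z^(5/3) = 57.188
dT = 25 * 221.11 / 57.188 = 96.658 K
T = 293 + 96.658 = 389.66 K

389.66 K


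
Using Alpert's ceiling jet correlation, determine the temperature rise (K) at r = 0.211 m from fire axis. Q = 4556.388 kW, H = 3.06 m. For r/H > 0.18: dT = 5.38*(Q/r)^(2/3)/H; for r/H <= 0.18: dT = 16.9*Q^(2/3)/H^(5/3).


r/H = 0.211 / 3.06 = 0.068954
r/H <= 0.18, so dT = 16.9*Q^(2/3)/H^(5/3)
Q^(2/3) = 274.84
H^(5/3) = 6.4496
dT = 16.9 * 274.84 / 6.4496 = 720.16 K

720.16 K


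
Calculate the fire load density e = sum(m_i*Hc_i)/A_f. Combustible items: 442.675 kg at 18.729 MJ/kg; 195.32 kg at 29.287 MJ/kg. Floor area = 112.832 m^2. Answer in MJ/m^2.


Total energy = 442.675*18.729 + 195.32*29.287
= 8290.860 + 5720.337
= 14011.20 MJ
e = 14011.20 / 112.832 = 124.18 MJ/m^2

124.18 MJ/m^2


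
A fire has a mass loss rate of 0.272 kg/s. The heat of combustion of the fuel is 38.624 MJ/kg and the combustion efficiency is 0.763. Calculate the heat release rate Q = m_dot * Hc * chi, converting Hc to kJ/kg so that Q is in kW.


Hc = 38.624 MJ/kg = 38.624 * 1000 kJ/kg = 38624 kJ/kg
Q = 0.272 kg/s * 38624 kJ/kg * 0.763 = 8015.9 kW

8015.9 kW


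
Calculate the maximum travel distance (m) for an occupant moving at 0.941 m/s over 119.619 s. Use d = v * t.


d = 0.941 * 119.619 = 112.56 m

112.56 m


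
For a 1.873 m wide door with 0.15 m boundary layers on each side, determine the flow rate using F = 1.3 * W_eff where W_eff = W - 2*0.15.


W_eff = 1.873 - 0.30 = 1.573 m
F = 1.3 * 1.573 = 2.0449 persons/s

2.0449 persons/s


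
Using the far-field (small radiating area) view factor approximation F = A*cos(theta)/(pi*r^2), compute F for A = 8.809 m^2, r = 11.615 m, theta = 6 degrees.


cos(6 deg) = 0.99452
pi*r^2 = 423.83
F = 8.809 * 0.99452 / 423.83 = 0.020671

0.020671


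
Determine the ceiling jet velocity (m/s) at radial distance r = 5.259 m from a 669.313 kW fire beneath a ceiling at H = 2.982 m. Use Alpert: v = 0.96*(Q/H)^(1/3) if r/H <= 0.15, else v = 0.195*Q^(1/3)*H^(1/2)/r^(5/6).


r/H = 5.259 / 2.982 = 1.7636
r/H > 0.15, so v = 0.195*Q^(1/3)*H^(1/2)/r^(5/6)
Q^(1/3) = 8.7473
H^(1/2) = 1.7268
r^(5/6) = 3.9880
v = 0.195 * 8.7473 * 1.7268 / 3.9880 = 0.73860 m/s

0.73860 m/s


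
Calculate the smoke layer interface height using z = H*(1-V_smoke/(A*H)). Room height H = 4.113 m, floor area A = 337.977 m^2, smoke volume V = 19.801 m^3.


V/(A*H) = 0.014244
1 - 0.014244 = 0.98576
z = 4.113 * 0.98576 = 4.0544 m

4.0544 m


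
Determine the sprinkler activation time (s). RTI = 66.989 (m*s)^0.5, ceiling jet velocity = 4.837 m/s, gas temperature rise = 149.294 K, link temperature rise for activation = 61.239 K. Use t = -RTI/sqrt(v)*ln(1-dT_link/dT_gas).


dT_link/dT_gas = 0.41019
ln(1 - 0.41019) = -0.52796
t = -66.989 / sqrt(4.837) * -0.52796 = 16.081 s

16.081 s


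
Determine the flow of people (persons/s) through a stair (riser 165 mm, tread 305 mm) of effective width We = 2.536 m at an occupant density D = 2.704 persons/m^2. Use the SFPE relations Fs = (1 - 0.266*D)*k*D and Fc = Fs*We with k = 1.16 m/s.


1 - 0.266*D = 1 - 0.266*2.704 = 0.28074
Fs = 0.28074 * 1.16 * 2.704 = 0.88057 persons/(s*m)
Fc = 0.88057 * 2.536 = 2.2331 persons/s

2.2331 persons/s


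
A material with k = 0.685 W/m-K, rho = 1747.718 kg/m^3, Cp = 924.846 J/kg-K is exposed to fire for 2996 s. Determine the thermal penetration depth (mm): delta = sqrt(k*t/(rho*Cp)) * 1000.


alpha = 0.685 / (1747.718 * 924.846) = 4.2379e-07 m^2/s
alpha * t = 0.0012697
delta = sqrt(0.0012697) * 1000 = 35.632 mm

35.632 mm


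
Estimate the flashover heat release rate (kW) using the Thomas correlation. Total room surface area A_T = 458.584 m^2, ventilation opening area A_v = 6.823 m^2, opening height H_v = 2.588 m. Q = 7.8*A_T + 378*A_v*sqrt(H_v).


7.8*A_T = 3577.0
sqrt(H_v) = 1.6087
378*A_v*sqrt(H_v) = 4149.1
Q = 3577.0 + 4149.1 = 7726.0 kW

7726.0 kW


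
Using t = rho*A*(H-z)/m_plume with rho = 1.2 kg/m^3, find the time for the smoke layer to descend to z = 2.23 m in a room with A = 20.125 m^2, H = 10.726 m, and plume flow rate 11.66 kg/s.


H - z = 8.496 m
t = 1.2 * 20.125 * 8.496 / 11.66 = 17.597 s

17.597 s


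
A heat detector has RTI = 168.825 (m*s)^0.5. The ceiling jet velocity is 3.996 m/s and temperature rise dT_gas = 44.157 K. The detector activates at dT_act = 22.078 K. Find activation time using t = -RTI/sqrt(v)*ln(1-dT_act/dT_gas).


dT_act/dT_gas = 0.49999
ln(1 - 0.49999) = -0.69312
t = -168.825 / sqrt(3.996) * -0.69312 = 58.538 s

58.538 s


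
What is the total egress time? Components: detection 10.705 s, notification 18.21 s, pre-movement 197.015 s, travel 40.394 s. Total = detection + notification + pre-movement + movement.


Total = 10.705 + 18.21 + 197.015 + 40.394 = 266.324 s

266.324 s


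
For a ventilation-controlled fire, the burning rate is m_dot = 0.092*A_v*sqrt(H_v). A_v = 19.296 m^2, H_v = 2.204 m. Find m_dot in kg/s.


sqrt(H_v) = 1.4846
m_dot = 0.092 * 19.296 * 1.4846 = 2.6355 kg/s

2.6355 kg/s


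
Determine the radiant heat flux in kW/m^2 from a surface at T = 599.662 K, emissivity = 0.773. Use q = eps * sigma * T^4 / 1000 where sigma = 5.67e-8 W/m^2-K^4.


T^4 = 1.2931e+11
q = 0.773 * 5.67e-8 * 1.2931e+11 / 1000 = 5.6675 kW/m^2

5.6675 kW/m^2


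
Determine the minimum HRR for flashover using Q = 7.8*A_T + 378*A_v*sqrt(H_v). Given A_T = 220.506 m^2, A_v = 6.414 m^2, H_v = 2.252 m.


7.8*A_T = 1719.9
sqrt(H_v) = 1.5007
378*A_v*sqrt(H_v) = 3638.4
Q = 1719.9 + 3638.4 = 5358.3 kW

5358.3 kW


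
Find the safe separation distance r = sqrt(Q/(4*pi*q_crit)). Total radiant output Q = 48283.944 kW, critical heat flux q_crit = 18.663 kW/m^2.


4*pi*q_crit = 234.53
Q/(4*pi*q_crit) = 205.88
r = sqrt(205.88) = 14.348 m

14.348 m


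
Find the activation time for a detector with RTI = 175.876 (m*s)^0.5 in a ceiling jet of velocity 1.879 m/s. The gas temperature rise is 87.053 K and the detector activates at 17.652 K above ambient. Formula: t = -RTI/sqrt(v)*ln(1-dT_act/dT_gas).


dT_act/dT_gas = 0.20277
ln(1 - 0.20277) = -0.22662
t = -175.876 / sqrt(1.879) * -0.22662 = 29.076 s

29.076 s


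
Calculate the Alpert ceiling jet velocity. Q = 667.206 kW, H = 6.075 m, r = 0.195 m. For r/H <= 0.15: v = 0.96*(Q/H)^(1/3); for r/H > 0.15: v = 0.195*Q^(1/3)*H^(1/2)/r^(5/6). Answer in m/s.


r/H = 0.195 / 6.075 = 0.032099
r/H <= 0.15, so v = 0.96*(Q/H)^(1/3)
Q/H = 109.83
(Q/H)^(1/3) = 4.7889
v = 0.96 * 4.7889 = 4.5974 m/s

4.5974 m/s


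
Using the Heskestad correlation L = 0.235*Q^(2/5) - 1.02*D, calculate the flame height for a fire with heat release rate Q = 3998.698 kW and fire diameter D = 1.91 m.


Q^(2/5) = 27.591
0.235 * Q^(2/5) = 6.4839
1.02 * D = 1.9482
L = 4.5357 m

4.5357 m


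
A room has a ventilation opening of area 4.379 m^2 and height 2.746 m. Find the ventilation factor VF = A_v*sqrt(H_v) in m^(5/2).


sqrt(H_v) = 1.6571
VF = 4.379 * 1.6571 = 7.2565 m^(5/2)

7.2565 m^(5/2)


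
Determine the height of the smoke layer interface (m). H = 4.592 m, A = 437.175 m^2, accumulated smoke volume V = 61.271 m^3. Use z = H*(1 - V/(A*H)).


V/(A*H) = 0.030521
1 - 0.030521 = 0.96948
z = 4.592 * 0.96948 = 4.4518 m

4.4518 m


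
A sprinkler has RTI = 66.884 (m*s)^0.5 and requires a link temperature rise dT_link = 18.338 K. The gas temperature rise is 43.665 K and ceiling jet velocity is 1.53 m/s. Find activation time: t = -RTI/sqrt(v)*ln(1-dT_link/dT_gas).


dT_link/dT_gas = 0.41997
ln(1 - 0.41997) = -0.54468
t = -66.884 / sqrt(1.53) * -0.54468 = 29.452 s

29.452 s


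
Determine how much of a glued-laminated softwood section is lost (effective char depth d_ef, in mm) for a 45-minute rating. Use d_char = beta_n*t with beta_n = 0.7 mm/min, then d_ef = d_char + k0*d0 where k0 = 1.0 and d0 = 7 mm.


d_char = 0.7 * 45 = 31.5 mm
d_ef = 31.5 + 1.0*7 = 38.5 mm

38.5 mm


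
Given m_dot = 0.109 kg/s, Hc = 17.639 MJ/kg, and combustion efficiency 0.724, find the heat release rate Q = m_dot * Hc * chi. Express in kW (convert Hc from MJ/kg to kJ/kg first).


Hc = 17.639 MJ/kg = 17.639 * 1000 kJ/kg = 17639 kJ/kg
Q = 0.109 kg/s * 17639 kJ/kg * 0.724 = 1392.0 kW

1392.0 kW


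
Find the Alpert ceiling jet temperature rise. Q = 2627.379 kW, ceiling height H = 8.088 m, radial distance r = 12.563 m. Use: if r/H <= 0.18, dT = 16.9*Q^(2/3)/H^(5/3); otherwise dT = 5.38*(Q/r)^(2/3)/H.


r/H = 12.563 / 8.088 = 1.5533
r/H > 0.18, so dT = 5.38*(Q/r)^(2/3)/H
Q/r = 209.14
(Q/r)^(2/3) = 35.233
dT = 5.38 * 35.233 / 8.088 = 23.437 K

23.437 K


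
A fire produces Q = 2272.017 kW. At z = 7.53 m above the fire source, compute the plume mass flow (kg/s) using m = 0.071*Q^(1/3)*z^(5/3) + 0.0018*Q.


Q^(1/3) = 13.146
z^(5/3) = 28.928
First term = 0.071 * 13.146 * 28.928 = 27.001
Second term = 0.0018 * 2272.017 = 4.0896
m = 31.091 kg/s

31.091 kg/s


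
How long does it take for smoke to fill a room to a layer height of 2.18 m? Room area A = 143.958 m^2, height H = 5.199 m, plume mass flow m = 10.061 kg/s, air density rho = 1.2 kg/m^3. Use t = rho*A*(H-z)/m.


H - z = 3.019 m
t = 1.2 * 143.958 * 3.019 / 10.061 = 51.837 s

51.837 s


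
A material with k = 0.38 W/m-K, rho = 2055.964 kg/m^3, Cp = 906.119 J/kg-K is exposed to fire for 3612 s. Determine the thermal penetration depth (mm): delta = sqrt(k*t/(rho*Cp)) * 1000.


alpha = 0.38 / (2055.964 * 906.119) = 2.0398e-07 m^2/s
alpha * t = 0.00073677
delta = sqrt(0.00073677) * 1000 = 27.143 mm

27.143 mm


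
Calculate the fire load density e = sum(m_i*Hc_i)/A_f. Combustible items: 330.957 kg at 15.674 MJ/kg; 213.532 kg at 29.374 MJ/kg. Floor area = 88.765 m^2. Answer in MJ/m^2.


Total energy = 330.957*15.674 + 213.532*29.374
= 5187.420 + 6272.289
= 11459.71 MJ
e = 11459.71 / 88.765 = 129.10 MJ/m^2

129.10 MJ/m^2


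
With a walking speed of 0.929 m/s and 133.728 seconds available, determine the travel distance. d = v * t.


d = 0.929 * 133.728 = 124.23 m

124.23 m


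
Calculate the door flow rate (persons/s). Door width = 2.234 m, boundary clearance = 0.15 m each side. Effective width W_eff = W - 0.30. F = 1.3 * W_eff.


W_eff = 2.234 - 0.30 = 1.934 m
F = 1.3 * 1.934 = 2.5142 persons/s

2.5142 persons/s


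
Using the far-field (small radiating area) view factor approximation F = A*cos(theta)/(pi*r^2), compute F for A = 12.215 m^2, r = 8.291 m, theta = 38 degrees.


cos(38 deg) = 0.78801
pi*r^2 = 215.96
F = 12.215 * 0.78801 / 215.96 = 0.044572

0.044572


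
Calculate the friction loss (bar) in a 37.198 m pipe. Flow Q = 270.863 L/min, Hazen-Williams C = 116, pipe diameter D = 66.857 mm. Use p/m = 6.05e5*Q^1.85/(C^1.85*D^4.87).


Q^1.85 = 31666
C^1.85 = 6595.5
D^4.87 = 7.7351e+08
p/m = 0.0037552 bar/m
p_total = 0.0037552 * 37.198 = 0.13968 bar

0.13968 bar


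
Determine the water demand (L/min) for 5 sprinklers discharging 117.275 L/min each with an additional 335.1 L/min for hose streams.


Sprinkler demand = 5 * 117.275 = 586.375 L/min
Total = 586.375 + 335.1 = 921.475 L/min

921.475 L/min


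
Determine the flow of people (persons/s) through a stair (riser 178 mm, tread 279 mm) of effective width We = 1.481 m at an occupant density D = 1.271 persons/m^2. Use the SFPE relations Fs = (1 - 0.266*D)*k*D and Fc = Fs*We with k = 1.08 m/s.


1 - 0.266*D = 1 - 0.266*1.271 = 0.66191
Fs = 0.66191 * 1.08 * 1.271 = 0.90860 persons/(s*m)
Fc = 0.90860 * 1.481 = 1.3456 persons/s

1.3456 persons/s


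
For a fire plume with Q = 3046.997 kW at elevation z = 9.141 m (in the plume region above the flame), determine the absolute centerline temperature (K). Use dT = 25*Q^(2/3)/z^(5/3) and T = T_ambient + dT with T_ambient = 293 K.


Q^(2/3) = 210.18
z^(5/3) = 39.963
dT = 25 * 210.18 / 39.963 = 131.48 K
T = 293 + 131.48 = 424.48 K

424.48 K


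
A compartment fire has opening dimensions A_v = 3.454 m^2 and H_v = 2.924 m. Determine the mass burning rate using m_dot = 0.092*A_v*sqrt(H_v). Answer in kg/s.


sqrt(H_v) = 1.7100
m_dot = 0.092 * 3.454 * 1.7100 = 0.54337 kg/s

0.54337 kg/s


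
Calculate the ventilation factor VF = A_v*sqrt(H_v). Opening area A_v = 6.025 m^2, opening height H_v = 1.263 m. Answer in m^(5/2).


sqrt(H_v) = 1.1238
VF = 6.025 * 1.1238 = 6.7711 m^(5/2)

6.7711 m^(5/2)


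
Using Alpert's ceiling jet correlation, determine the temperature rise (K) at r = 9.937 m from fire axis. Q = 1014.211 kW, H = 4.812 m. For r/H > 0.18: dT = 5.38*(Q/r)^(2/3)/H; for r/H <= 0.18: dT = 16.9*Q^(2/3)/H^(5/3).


r/H = 9.937 / 4.812 = 2.0650
r/H > 0.18, so dT = 5.38*(Q/r)^(2/3)/H
Q/r = 102.06
(Q/r)^(2/3) = 21.840
dT = 5.38 * 21.840 / 4.812 = 24.418 K

24.418 K


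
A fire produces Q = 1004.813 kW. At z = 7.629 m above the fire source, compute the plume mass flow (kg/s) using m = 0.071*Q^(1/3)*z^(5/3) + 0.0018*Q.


Q^(1/3) = 10.016
z^(5/3) = 29.565
First term = 0.071 * 10.016 * 29.565 = 21.025
Second term = 0.0018 * 1004.813 = 1.8087
m = 22.834 kg/s

22.834 kg/s


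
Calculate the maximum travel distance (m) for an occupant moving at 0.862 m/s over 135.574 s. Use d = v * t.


d = 0.862 * 135.574 = 116.86 m

116.86 m


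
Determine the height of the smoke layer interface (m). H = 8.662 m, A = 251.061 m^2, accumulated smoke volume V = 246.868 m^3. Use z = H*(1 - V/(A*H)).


V/(A*H) = 0.11352
1 - 0.11352 = 0.88648
z = 8.662 * 0.88648 = 7.6787 m

7.6787 m


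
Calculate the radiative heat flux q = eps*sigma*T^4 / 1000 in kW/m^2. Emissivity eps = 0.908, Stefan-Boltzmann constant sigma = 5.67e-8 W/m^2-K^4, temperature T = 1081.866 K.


T^4 = 1.3699e+12
q = 0.908 * 5.67e-8 * 1.3699e+12 / 1000 = 70.528 kW/m^2

70.528 kW/m^2


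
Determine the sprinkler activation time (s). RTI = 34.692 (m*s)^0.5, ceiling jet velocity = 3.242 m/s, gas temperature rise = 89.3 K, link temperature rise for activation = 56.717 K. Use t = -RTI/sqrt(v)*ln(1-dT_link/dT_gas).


dT_link/dT_gas = 0.63513
ln(1 - 0.63513) = -1.0082
t = -34.692 / sqrt(3.242) * -1.0082 = 19.426 s

19.426 s


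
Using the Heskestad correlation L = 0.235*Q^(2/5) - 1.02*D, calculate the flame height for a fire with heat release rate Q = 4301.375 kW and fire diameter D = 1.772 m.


Q^(2/5) = 28.408
0.235 * Q^(2/5) = 6.6759
1.02 * D = 1.8074
L = 4.8685 m

4.8685 m


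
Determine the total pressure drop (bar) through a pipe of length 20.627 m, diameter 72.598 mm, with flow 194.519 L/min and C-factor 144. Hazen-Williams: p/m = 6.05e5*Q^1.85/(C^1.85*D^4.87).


Q^1.85 = 17162
C^1.85 = 9839.4
D^4.87 = 1.1553e+09
p/m = 0.00091340 bar/m
p_total = 0.00091340 * 20.627 = 0.018841 bar

0.018841 bar


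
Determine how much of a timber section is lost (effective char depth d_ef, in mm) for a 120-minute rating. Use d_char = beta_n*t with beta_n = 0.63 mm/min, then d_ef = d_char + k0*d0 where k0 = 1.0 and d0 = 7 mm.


d_char = 0.63 * 120 = 75.6 mm
d_ef = 75.6 + 1.0*7 = 82.6 mm

82.6 mm


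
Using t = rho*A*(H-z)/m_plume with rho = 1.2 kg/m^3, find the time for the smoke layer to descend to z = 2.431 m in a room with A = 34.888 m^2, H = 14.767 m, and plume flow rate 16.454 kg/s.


H - z = 12.336 m
t = 1.2 * 34.888 * 12.336 / 16.454 = 31.388 s

31.388 s


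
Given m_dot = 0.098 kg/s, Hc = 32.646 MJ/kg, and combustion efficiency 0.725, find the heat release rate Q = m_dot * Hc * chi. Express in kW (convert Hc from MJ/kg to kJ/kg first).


Hc = 32.646 MJ/kg = 32.646 * 1000 kJ/kg = 32646 kJ/kg
Q = 0.098 kg/s * 32646 kJ/kg * 0.725 = 2319.5 kW

2319.5 kW


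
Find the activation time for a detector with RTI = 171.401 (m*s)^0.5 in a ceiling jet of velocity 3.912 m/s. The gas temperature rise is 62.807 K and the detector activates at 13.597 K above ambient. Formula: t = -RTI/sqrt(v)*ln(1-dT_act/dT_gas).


dT_act/dT_gas = 0.21649
ln(1 - 0.21649) = -0.24397
t = -171.401 / sqrt(3.912) * -0.24397 = 21.142 s

21.142 s


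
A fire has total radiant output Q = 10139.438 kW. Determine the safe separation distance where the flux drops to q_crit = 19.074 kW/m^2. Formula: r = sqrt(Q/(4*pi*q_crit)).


4*pi*q_crit = 239.69
Q/(4*pi*q_crit) = 42.302
r = sqrt(42.302) = 6.5040 m

6.5040 m


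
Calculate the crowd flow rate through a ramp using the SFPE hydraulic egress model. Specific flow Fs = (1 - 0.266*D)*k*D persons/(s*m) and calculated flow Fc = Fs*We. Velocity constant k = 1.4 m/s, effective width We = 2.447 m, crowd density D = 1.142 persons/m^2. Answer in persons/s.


1 - 0.266*D = 1 - 0.266*1.142 = 0.69623
Fs = 0.69623 * 1.4 * 1.142 = 1.1131 persons/(s*m)
Fc = 1.1131 * 2.447 = 2.7238 persons/s

2.7238 persons/s


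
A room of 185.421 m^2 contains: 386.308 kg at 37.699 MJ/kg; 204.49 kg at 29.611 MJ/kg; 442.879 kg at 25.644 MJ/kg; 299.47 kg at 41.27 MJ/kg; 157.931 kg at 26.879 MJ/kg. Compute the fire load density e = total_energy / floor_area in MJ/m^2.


Total energy = 386.308*37.699 + 204.49*29.611 + 442.879*25.644 + 299.47*41.27 + 157.931*26.879
= 14563.43 + 6055.153 + 11357.19 + 12359.13 + 4245.027
= 48579.92 MJ
e = 48579.92 / 185.421 = 262.00 MJ/m^2

262.00 MJ/m^2


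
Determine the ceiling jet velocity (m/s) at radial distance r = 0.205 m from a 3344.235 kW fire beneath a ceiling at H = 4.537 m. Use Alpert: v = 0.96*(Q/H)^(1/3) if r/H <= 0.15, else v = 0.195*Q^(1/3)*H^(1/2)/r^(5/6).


r/H = 0.205 / 4.537 = 0.045184
r/H <= 0.15, so v = 0.96*(Q/H)^(1/3)
Q/H = 737.10
(Q/H)^(1/3) = 9.0332
v = 0.96 * 9.0332 = 8.6719 m/s

8.6719 m/s


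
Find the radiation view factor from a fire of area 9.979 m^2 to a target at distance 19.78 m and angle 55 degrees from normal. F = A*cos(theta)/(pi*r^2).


cos(55 deg) = 0.57358
pi*r^2 = 1229.1
F = 9.979 * 0.57358 / 1229.1 = 0.0046567

0.0046567


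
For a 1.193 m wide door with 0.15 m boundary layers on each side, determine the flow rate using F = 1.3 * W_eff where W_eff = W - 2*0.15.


W_eff = 1.193 - 0.30 = 0.893 m
F = 1.3 * 0.893 = 1.1609 persons/s

1.1609 persons/s


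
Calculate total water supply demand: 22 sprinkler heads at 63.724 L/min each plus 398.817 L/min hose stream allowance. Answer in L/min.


Sprinkler demand = 22 * 63.724 = 1401.928 L/min
Total = 1401.928 + 398.817 = 1800.745 L/min

1800.745 L/min


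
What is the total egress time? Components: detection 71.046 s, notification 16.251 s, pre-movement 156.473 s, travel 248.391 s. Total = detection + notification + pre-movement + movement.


Total = 71.046 + 16.251 + 156.473 + 248.391 = 492.161 s

492.161 s


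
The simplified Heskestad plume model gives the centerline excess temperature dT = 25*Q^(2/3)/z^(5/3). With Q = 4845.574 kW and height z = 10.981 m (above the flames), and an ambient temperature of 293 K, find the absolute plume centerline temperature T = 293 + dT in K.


Q^(2/3) = 286.35
z^(5/3) = 54.250
dT = 25 * 286.35 / 54.250 = 131.96 K
T = 293 + 131.96 = 424.96 K

424.96 K


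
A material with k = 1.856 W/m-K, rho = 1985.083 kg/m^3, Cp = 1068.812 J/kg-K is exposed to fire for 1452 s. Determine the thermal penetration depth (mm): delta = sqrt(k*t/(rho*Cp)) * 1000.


alpha = 1.856 / (1985.083 * 1068.812) = 8.7478e-07 m^2/s
alpha * t = 0.0012702
delta = sqrt(0.0012702) * 1000 = 35.640 mm

35.640 mm


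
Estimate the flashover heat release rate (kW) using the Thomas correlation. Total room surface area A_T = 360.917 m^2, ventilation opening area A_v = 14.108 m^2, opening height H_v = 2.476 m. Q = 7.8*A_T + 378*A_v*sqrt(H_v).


7.8*A_T = 2815.2
sqrt(H_v) = 1.5735
378*A_v*sqrt(H_v) = 8391.4
Q = 2815.2 + 8391.4 = 11207 kW

11207 kW


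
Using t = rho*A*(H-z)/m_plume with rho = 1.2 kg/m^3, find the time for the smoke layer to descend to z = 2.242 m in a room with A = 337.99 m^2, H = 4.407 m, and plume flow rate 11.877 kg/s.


H - z = 2.165 m
t = 1.2 * 337.99 * 2.165 / 11.877 = 73.933 s

73.933 s


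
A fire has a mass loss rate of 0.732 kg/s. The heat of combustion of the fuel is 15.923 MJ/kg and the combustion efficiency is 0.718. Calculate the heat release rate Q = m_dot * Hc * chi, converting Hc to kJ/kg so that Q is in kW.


Hc = 15.923 MJ/kg = 15.923 * 1000 kJ/kg = 15923 kJ/kg
Q = 0.732 kg/s * 15923 kJ/kg * 0.718 = 8368.7 kW

8368.7 kW


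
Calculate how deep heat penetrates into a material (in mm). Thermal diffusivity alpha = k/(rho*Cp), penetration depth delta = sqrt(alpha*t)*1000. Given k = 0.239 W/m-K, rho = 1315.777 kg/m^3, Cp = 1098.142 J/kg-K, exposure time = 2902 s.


alpha = 0.239 / (1315.777 * 1098.142) = 1.6541e-07 m^2/s
alpha * t = 0.00048001
delta = sqrt(0.00048001) * 1000 = 21.909 mm

21.909 mm


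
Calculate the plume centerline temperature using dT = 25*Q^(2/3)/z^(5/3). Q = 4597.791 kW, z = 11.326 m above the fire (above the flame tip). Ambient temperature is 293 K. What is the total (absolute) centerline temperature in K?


Q^(2/3) = 276.50
z^(5/3) = 57.121
dT = 25 * 276.50 / 57.121 = 121.02 K
T = 293 + 121.02 = 414.02 K

414.02 K


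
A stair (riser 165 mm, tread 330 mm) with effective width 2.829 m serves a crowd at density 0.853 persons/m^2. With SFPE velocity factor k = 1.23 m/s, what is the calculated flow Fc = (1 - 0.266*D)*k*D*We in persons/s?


1 - 0.266*D = 1 - 0.266*0.853 = 0.77310
Fs = 0.77310 * 1.23 * 0.853 = 0.81113 persons/(s*m)
Fc = 0.81113 * 2.829 = 2.2947 persons/s

2.2947 persons/s


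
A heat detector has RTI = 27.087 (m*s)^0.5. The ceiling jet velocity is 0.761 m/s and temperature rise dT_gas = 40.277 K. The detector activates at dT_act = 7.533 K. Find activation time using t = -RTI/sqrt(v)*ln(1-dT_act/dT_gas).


dT_act/dT_gas = 0.18703
ln(1 - 0.18703) = -0.20706
t = -27.087 / sqrt(0.761) * -0.20706 = 6.4293 s

6.4293 s


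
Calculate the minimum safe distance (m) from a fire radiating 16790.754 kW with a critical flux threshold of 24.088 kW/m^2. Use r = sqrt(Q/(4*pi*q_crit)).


4*pi*q_crit = 302.70
Q/(4*pi*q_crit) = 55.470
r = sqrt(55.470) = 7.4478 m

7.4478 m


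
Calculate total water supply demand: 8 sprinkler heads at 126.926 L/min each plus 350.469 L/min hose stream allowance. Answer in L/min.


Sprinkler demand = 8 * 126.926 = 1015.408 L/min
Total = 1015.408 + 350.469 = 1365.877 L/min

1365.877 L/min


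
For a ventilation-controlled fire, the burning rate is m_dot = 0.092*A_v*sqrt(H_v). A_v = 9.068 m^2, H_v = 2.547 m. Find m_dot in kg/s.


sqrt(H_v) = 1.5959
m_dot = 0.092 * 9.068 * 1.5959 = 1.3314 kg/s

1.3314 kg/s


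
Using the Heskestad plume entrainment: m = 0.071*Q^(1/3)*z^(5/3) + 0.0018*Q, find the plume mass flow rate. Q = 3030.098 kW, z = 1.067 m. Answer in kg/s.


Q^(1/3) = 14.471
z^(5/3) = 1.1141
First term = 0.071 * 14.471 * 1.1141 = 1.1447
Second term = 0.0018 * 3030.098 = 5.4542
m = 6.5989 kg/s

6.5989 kg/s


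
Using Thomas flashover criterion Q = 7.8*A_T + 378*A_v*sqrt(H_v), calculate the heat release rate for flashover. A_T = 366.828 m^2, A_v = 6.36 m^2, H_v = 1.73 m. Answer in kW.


7.8*A_T = 2861.3
sqrt(H_v) = 1.3153
378*A_v*sqrt(H_v) = 3162.1
Q = 2861.3 + 3162.1 = 6023.3 kW

6023.3 kW


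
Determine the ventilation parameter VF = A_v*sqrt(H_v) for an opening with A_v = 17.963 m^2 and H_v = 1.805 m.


sqrt(H_v) = 1.3435
VF = 17.963 * 1.3435 = 24.133 m^(5/2)

24.133 m^(5/2)


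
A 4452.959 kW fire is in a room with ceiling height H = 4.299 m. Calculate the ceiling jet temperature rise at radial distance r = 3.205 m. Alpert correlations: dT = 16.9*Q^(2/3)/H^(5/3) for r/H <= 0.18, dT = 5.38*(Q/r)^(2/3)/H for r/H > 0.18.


r/H = 3.205 / 4.299 = 0.74552
r/H > 0.18, so dT = 5.38*(Q/r)^(2/3)/H
Q/r = 1389.4
(Q/r)^(2/3) = 124.51
dT = 5.38 * 124.51 / 4.299 = 155.82 K

155.82 K


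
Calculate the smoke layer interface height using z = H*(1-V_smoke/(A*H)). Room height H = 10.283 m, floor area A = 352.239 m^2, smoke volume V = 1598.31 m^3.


V/(A*H) = 0.44127
1 - 0.44127 = 0.55873
z = 10.283 * 0.55873 = 5.7454 m

5.7454 m


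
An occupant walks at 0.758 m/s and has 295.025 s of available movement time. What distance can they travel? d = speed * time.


d = 0.758 * 295.025 = 223.63 m

223.63 m


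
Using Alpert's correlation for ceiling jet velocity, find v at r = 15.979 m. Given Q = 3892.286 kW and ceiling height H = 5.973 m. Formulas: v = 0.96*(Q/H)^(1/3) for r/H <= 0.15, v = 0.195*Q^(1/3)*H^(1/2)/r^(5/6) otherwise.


r/H = 15.979 / 5.973 = 2.6752
r/H > 0.15, so v = 0.195*Q^(1/3)*H^(1/2)/r^(5/6)
Q^(1/3) = 15.730
H^(1/2) = 2.4440
r^(5/6) = 10.068
v = 0.195 * 15.730 * 2.4440 / 10.068 = 0.74457 m/s

0.74457 m/s


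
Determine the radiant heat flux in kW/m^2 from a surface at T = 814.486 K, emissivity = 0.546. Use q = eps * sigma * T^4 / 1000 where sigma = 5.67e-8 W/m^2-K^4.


T^4 = 4.4008e+11
q = 0.546 * 5.67e-8 * 4.4008e+11 / 1000 = 13.624 kW/m^2

13.624 kW/m^2


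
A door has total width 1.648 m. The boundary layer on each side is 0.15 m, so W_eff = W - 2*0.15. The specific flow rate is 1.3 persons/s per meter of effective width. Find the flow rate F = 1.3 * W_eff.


W_eff = 1.648 - 0.30 = 1.348 m
F = 1.3 * 1.348 = 1.7524 persons/s

1.7524 persons/s


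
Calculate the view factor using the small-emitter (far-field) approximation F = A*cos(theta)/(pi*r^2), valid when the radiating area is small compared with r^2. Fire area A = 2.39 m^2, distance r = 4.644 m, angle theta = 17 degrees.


cos(17 deg) = 0.95630
pi*r^2 = 67.754
F = 2.39 * 0.95630 / 67.754 = 0.033733

0.033733


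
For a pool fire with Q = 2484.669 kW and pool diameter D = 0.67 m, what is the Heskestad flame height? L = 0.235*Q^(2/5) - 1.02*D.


Q^(2/5) = 22.809
0.235 * Q^(2/5) = 5.3601
1.02 * D = 0.68340
L = 4.6767 m

4.6767 m


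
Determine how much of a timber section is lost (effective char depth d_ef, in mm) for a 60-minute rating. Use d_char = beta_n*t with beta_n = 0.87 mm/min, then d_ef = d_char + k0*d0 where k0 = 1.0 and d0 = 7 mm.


d_char = 0.87 * 60 = 52.2 mm
d_ef = 52.2 + 1.0*7 = 59.2 mm

59.2 mm


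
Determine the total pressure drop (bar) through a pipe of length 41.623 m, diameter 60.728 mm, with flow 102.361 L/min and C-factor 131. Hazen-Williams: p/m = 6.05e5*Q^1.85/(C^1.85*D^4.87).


Q^1.85 = 5233.0
C^1.85 = 8259.5
D^4.87 = 4.8429e+08
p/m = 0.00079149 bar/m
p_total = 0.00079149 * 41.623 = 0.032944 bar

0.032944 bar


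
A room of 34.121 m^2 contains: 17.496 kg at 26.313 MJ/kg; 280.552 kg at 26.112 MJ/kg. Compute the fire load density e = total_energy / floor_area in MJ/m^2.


Total energy = 17.496*26.313 + 280.552*26.112
= 460.3722 + 7325.774
= 7786.146 MJ
e = 7786.146 / 34.121 = 228.19 MJ/m^2

228.19 MJ/m^2


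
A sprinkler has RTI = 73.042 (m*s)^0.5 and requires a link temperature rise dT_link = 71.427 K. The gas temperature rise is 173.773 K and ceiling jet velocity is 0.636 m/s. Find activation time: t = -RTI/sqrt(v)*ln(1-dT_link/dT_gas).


dT_link/dT_gas = 0.41104
ln(1 - 0.41104) = -0.52939
t = -73.042 / sqrt(0.636) * -0.52939 = 48.486 s

48.486 s


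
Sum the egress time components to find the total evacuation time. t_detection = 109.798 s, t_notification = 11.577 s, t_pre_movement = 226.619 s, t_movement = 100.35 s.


Total = 109.798 + 11.577 + 226.619 + 100.35 = 448.344 s

448.344 s


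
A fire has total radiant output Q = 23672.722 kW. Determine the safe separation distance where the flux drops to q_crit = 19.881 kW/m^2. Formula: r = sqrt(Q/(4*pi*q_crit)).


4*pi*q_crit = 249.83
Q/(4*pi*q_crit) = 94.755
r = sqrt(94.755) = 9.7342 m

9.7342 m


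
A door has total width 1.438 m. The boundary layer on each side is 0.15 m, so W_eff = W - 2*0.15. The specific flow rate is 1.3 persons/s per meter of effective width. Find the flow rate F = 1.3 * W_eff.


W_eff = 1.438 - 0.30 = 1.138 m
F = 1.3 * 1.138 = 1.4794 persons/s

1.4794 persons/s


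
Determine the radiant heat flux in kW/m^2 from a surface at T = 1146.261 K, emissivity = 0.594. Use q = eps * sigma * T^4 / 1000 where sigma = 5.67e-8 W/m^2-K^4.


T^4 = 1.7264e+12
q = 0.594 * 5.67e-8 * 1.7264e+12 / 1000 = 58.144 kW/m^2

58.144 kW/m^2


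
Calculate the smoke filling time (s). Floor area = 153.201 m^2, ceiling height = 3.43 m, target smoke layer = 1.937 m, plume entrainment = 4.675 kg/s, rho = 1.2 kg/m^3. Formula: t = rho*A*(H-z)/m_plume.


H - z = 1.493 m
t = 1.2 * 153.201 * 1.493 / 4.675 = 58.711 s

58.711 s


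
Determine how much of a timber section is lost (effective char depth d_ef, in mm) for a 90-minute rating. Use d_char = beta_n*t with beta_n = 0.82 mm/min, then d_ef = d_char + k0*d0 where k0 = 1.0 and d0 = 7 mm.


d_char = 0.82 * 90 = 73.8 mm
d_ef = 73.8 + 1.0*7 = 80.8 mm

80.8 mm


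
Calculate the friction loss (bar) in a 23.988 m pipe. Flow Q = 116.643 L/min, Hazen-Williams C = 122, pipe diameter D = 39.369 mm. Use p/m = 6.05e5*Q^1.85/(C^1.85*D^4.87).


Q^1.85 = 6663.3
C^1.85 = 7240.5
D^4.87 = 5.8668e+07
p/m = 0.0094902 bar/m
p_total = 0.0094902 * 23.988 = 0.22765 bar

0.22765 bar


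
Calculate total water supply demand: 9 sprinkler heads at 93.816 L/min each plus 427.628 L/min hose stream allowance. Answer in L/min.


Sprinkler demand = 9 * 93.816 = 844.344 L/min
Total = 844.344 + 427.628 = 1271.972 L/min

1271.972 L/min


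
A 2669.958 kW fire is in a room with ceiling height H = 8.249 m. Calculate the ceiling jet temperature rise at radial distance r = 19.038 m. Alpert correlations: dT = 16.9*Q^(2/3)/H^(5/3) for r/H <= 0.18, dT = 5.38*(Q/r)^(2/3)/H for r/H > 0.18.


r/H = 19.038 / 8.249 = 2.3079
r/H > 0.18, so dT = 5.38*(Q/r)^(2/3)/H
Q/r = 140.24
(Q/r)^(2/3) = 26.993
dT = 5.38 * 26.993 / 8.249 = 17.605 K

17.605 K


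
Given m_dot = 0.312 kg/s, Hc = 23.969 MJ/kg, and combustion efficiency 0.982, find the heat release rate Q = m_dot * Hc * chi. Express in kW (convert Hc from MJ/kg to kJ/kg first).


Hc = 23.969 MJ/kg = 23.969 * 1000 kJ/kg = 23969 kJ/kg
Q = 0.312 kg/s * 23969 kJ/kg * 0.982 = 7343.7 kW

7343.7 kW


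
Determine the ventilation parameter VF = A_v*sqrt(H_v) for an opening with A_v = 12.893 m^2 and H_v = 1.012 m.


sqrt(H_v) = 1.0060
VF = 12.893 * 1.0060 = 12.970 m^(5/2)

12.970 m^(5/2)


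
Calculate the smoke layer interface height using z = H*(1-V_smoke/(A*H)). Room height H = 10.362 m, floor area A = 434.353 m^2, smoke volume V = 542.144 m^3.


V/(A*H) = 0.12046
1 - 0.12046 = 0.87954
z = 10.362 * 0.87954 = 9.1138 m

9.1138 m


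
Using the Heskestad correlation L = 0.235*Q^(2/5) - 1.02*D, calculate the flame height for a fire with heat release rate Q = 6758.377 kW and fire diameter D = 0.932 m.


Q^(2/5) = 34.036
0.235 * Q^(2/5) = 7.9984
1.02 * D = 0.95064
L = 7.0478 m

7.0478 m


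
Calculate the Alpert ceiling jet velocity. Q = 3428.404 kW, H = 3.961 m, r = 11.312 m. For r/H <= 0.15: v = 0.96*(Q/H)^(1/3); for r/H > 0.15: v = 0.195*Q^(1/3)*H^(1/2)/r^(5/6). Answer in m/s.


r/H = 11.312 / 3.961 = 2.8558
r/H > 0.15, so v = 0.195*Q^(1/3)*H^(1/2)/r^(5/6)
Q^(1/3) = 15.079
H^(1/2) = 1.9902
r^(5/6) = 7.5500
v = 0.195 * 15.079 * 1.9902 / 7.5500 = 0.77509 m/s

0.77509 m/s


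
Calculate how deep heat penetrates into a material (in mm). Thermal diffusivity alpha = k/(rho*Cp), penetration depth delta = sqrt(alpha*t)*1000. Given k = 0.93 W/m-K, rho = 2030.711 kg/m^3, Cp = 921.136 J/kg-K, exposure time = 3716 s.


alpha = 0.93 / (2030.711 * 921.136) = 4.9718e-07 m^2/s
alpha * t = 0.0018475
delta = sqrt(0.0018475) * 1000 = 42.983 mm

42.983 mm


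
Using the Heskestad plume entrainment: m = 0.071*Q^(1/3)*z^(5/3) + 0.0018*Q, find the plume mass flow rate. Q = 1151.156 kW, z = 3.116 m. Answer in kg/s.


Q^(1/3) = 10.480
z^(5/3) = 6.6476
First term = 0.071 * 10.480 * 6.6476 = 4.9465
Second term = 0.0018 * 1151.156 = 2.0721
m = 7.0186 kg/s

7.0186 kg/s


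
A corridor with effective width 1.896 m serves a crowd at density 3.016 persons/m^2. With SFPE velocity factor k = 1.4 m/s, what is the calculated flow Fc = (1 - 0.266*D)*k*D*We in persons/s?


1 - 0.266*D = 1 - 0.266*3.016 = 0.19774
Fs = 0.19774 * 1.4 * 3.016 = 0.83495 persons/(s*m)
Fc = 0.83495 * 1.896 = 1.5831 persons/s

1.5831 persons/s


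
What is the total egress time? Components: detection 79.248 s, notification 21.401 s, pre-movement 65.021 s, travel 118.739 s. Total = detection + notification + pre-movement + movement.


Total = 79.248 + 21.401 + 65.021 + 118.739 = 284.409 s

284.409 s


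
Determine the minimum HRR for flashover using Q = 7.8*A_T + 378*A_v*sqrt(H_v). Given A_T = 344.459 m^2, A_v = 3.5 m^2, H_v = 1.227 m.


7.8*A_T = 2686.8
sqrt(H_v) = 1.1077
378*A_v*sqrt(H_v) = 1465.5
Q = 2686.8 + 1465.5 = 4152.3 kW

4152.3 kW


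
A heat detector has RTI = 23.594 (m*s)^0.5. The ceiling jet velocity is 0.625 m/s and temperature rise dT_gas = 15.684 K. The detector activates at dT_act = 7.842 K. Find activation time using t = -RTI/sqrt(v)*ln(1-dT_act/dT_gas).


dT_act/dT_gas = 0.5
ln(1 - 0.5) = -0.69315
t = -23.594 / sqrt(0.625) * -0.69315 = 20.687 s

20.687 s


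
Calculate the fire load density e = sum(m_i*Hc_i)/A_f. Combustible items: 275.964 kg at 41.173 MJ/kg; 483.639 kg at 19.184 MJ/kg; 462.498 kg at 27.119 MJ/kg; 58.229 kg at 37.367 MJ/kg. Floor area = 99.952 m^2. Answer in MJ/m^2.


Total energy = 275.964*41.173 + 483.639*19.184 + 462.498*27.119 + 58.229*37.367
= 11362.27 + 9278.131 + 12542.48 + 2175.843
= 35358.72 MJ
e = 35358.72 / 99.952 = 353.76 MJ/m^2

353.76 MJ/m^2


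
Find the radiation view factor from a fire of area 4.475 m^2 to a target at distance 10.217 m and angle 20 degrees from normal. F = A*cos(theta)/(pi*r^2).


cos(20 deg) = 0.93969
pi*r^2 = 327.94
F = 4.475 * 0.93969 / 327.94 = 0.012823

0.012823


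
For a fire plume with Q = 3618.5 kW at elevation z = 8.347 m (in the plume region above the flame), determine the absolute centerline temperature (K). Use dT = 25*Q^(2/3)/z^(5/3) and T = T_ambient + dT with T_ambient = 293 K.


Q^(2/3) = 235.70
z^(5/3) = 34.347
dT = 25 * 235.70 / 34.347 = 171.56 K
T = 293 + 171.56 = 464.56 K

464.56 K


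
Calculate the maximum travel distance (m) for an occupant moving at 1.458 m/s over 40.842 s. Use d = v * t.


d = 1.458 * 40.842 = 59.548 m

59.548 m


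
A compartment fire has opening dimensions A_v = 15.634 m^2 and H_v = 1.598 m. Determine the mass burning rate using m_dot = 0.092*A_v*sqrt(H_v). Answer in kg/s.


sqrt(H_v) = 1.2641
m_dot = 0.092 * 15.634 * 1.2641 = 1.8182 kg/s

1.8182 kg/s


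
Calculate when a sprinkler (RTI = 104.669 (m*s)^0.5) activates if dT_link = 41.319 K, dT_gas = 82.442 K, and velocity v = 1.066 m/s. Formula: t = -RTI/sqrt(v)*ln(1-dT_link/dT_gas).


dT_link/dT_gas = 0.50119
ln(1 - 0.50119) = -0.69553
t = -104.669 / sqrt(1.066) * -0.69553 = 70.510 s

70.510 s


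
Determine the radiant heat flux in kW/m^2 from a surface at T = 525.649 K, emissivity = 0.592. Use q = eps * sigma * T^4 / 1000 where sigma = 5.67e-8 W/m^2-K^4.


T^4 = 7.6345e+10
q = 0.592 * 5.67e-8 * 7.6345e+10 / 1000 = 2.5626 kW/m^2

2.5626 kW/m^2


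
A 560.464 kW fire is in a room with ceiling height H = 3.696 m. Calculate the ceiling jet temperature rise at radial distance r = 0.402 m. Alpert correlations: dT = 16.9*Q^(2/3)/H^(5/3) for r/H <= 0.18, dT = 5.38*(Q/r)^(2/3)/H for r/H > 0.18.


r/H = 0.402 / 3.696 = 0.10877
r/H <= 0.18, so dT = 16.9*Q^(2/3)/H^(5/3)
Q^(2/3) = 67.977
H^(5/3) = 8.8353
dT = 16.9 * 67.977 / 8.8353 = 130.03 K

130.03 K


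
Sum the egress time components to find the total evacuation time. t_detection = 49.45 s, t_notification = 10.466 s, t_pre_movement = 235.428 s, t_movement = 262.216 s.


Total = 49.45 + 10.466 + 235.428 + 262.216 = 557.56 s

557.56 s


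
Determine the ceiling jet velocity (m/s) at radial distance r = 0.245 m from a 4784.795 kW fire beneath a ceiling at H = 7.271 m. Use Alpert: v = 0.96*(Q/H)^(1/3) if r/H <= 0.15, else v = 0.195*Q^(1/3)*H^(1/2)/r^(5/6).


r/H = 0.245 / 7.271 = 0.033696
r/H <= 0.15, so v = 0.96*(Q/H)^(1/3)
Q/H = 658.07
(Q/H)^(1/3) = 8.6981
v = 0.96 * 8.6981 = 8.3502 m/s

8.3502 m/s


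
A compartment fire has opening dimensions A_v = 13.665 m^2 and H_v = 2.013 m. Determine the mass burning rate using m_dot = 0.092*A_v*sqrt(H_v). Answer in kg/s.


sqrt(H_v) = 1.4188
m_dot = 0.092 * 13.665 * 1.4188 = 1.7837 kg/s

1.7837 kg/s


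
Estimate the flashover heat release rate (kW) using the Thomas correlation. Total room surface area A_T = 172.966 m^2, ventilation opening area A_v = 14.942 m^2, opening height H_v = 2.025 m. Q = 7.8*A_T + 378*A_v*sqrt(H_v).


7.8*A_T = 1349.1
sqrt(H_v) = 1.4230
378*A_v*sqrt(H_v) = 8037.4
Q = 1349.1 + 8037.4 = 9386.5 kW

9386.5 kW


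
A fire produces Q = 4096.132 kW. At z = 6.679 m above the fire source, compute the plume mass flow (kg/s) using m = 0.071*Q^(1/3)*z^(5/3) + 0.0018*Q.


Q^(1/3) = 16.000
z^(5/3) = 23.687
First term = 0.071 * 16.000 * 23.687 = 26.909
Second term = 0.0018 * 4096.132 = 7.3730
m = 34.282 kg/s

34.282 kg/s


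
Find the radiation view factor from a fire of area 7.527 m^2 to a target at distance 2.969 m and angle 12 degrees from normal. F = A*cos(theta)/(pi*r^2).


cos(12 deg) = 0.97815
pi*r^2 = 27.693
F = 7.527 * 0.97815 / 27.693 = 0.26586

0.26586


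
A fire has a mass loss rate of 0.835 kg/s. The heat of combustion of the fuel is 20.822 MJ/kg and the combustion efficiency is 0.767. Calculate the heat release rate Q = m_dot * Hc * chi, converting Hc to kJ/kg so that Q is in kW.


Hc = 20.822 MJ/kg = 20.822 * 1000 kJ/kg = 20822 kJ/kg
Q = 0.835 kg/s * 20822 kJ/kg * 0.767 = 13335 kW

13335 kW


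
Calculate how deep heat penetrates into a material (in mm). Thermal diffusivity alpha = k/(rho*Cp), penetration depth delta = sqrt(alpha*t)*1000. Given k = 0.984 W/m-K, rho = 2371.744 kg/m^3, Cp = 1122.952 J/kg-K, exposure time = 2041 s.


alpha = 0.984 / (2371.744 * 1122.952) = 3.6946e-07 m^2/s
alpha * t = 0.00075407
delta = sqrt(0.00075407) * 1000 = 27.460 mm

27.460 mm


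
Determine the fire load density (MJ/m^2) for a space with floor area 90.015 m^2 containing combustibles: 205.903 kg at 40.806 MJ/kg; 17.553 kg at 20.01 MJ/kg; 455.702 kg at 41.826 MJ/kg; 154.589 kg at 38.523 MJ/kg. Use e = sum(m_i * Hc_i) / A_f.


Total energy = 205.903*40.806 + 17.553*20.01 + 455.702*41.826 + 154.589*38.523
= 8402.078 + 351.2355 + 19060.19 + 5955.232
= 33768.74 MJ
e = 33768.74 / 90.015 = 375.15 MJ/m^2

375.15 MJ/m^2


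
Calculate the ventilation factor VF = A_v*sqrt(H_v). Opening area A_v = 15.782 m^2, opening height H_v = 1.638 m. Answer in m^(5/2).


sqrt(H_v) = 1.2798
VF = 15.782 * 1.2798 = 20.198 m^(5/2)

20.198 m^(5/2)


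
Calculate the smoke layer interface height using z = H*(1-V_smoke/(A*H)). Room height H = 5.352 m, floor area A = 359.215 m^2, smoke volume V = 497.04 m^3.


V/(A*H) = 0.25854
1 - 0.25854 = 0.74146
z = 5.352 * 0.74146 = 3.9683 m

3.9683 m


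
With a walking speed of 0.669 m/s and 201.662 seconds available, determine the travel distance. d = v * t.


d = 0.669 * 201.662 = 134.91 m

134.91 m


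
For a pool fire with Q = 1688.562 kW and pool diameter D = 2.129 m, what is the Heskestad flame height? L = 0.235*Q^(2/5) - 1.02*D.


Q^(2/5) = 19.544
0.235 * Q^(2/5) = 4.5928
1.02 * D = 2.1716
L = 2.4212 m

2.4212 m


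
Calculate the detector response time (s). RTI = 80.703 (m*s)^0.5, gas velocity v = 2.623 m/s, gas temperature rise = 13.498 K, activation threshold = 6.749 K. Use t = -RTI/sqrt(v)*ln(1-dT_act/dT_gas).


dT_act/dT_gas = 0.5
ln(1 - 0.5) = -0.69315
t = -80.703 / sqrt(2.623) * -0.69315 = 34.539 s

34.539 s


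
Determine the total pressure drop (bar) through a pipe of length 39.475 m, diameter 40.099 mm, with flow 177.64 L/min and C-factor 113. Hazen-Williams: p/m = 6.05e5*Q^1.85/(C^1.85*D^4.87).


Q^1.85 = 14509
C^1.85 = 6283.4
D^4.87 = 6.4159e+07
p/m = 0.021775 bar/m
p_total = 0.021775 * 39.475 = 0.85955 bar

0.85955 bar
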